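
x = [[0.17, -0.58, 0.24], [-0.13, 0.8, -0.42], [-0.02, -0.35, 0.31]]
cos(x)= [[0.95, 0.29, -0.16], [0.05, 0.61, 0.23], [-0.02, 0.17, 0.89]]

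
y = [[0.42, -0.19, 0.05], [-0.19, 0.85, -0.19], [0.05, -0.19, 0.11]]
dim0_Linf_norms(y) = [0.42, 0.85, 0.19]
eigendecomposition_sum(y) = [[0.11, -0.30, 0.07], [-0.3, 0.81, -0.20], [0.07, -0.20, 0.05]] + [[0.31, 0.11, -0.02],[0.11, 0.04, -0.01],[-0.02, -0.01, 0.00]] + [[0.0,-0.00,-0.00], [-0.0,0.0,0.01], [-0.0,0.01,0.06]]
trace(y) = 1.38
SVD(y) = [[-0.34,-0.94,-0.01], [0.91,-0.33,0.23], [-0.22,0.07,0.97]] @ diag([0.966533311418406, 0.3494498581132276, 0.06401683046836634]) @ [[-0.34, 0.91, -0.22],[-0.94, -0.33, 0.07],[-0.01, 0.23, 0.97]]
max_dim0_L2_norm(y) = 0.89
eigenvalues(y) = [0.97, 0.35, 0.06]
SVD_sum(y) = [[0.11, -0.30, 0.07], [-0.30, 0.81, -0.20], [0.07, -0.20, 0.05]] + [[0.31,0.11,-0.02], [0.11,0.04,-0.01], [-0.02,-0.01,0.0]] + [[0.0,-0.00,-0.00], [-0.0,0.00,0.01], [-0.0,0.01,0.06]]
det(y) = 0.02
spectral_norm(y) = 0.97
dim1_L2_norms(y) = [0.46, 0.89, 0.23]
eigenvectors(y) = [[0.34, -0.94, -0.01], [-0.91, -0.33, 0.23], [0.22, 0.07, 0.97]]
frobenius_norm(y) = 1.03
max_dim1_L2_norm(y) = 0.89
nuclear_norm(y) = 1.38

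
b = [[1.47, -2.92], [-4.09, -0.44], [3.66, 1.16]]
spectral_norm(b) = 5.69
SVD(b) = [[-0.22, -0.96], [0.72, -0.04], [-0.66, 0.28]] @ diag([5.694034065494822, 3.1509008332514217]) @ [[-1.00, -0.08], [-0.08, 1.0]]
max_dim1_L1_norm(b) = 4.82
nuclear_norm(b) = 8.84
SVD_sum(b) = [[1.23, 0.10],[-4.10, -0.32],[3.73, 0.29]] + [[0.24, -3.02], [0.01, -0.12], [-0.07, 0.87]]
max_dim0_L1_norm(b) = 9.22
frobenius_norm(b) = 6.51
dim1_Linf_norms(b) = [2.92, 4.09, 3.66]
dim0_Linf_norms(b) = [4.09, 2.92]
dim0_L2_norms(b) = [5.68, 3.17]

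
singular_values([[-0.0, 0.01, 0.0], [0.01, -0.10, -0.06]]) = [0.12, 0.01]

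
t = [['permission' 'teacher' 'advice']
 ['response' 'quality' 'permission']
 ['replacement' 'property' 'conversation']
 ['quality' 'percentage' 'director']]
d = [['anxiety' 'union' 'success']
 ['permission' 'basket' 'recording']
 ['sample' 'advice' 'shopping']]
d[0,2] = 'success'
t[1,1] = 'quality'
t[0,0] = 'permission'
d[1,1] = 'basket'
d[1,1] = 'basket'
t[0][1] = 'teacher'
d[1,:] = ['permission', 'basket', 'recording']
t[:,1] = ['teacher', 'quality', 'property', 'percentage']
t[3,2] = 'director'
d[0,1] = 'union'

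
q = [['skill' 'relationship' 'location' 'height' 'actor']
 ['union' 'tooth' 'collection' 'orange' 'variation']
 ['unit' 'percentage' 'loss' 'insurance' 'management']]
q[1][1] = 'tooth'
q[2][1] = 'percentage'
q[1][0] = 'union'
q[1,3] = 'orange'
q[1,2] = 'collection'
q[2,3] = 'insurance'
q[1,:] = ['union', 'tooth', 'collection', 'orange', 'variation']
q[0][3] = 'height'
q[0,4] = 'actor'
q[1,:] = ['union', 'tooth', 'collection', 'orange', 'variation']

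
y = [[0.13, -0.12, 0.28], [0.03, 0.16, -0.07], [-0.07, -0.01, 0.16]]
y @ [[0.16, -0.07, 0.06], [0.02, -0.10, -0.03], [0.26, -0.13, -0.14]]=[[0.09,-0.03,-0.03], [-0.01,-0.01,0.01], [0.03,-0.01,-0.03]]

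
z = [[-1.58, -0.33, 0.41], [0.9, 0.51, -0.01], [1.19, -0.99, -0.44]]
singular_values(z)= [2.25, 1.17, 0.14]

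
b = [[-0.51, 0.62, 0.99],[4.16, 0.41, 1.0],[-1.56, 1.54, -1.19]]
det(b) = 10.11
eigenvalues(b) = [(-1.72+1.33j), (-1.72-1.33j), (2.15+0j)]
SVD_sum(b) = [[-0.23,0.02,-0.07], [4.05,-0.27,1.23], [-1.85,0.12,-0.56]] + [[0.03, 0.17, -0.06], [0.12, 0.68, -0.23], [0.25, 1.47, -0.5]] + [[-0.31, 0.43, 1.12], [-0.0, 0.0, 0.0], [0.04, -0.05, -0.13]]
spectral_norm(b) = 4.66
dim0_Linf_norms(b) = [4.16, 1.54, 1.19]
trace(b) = -1.29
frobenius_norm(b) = 5.13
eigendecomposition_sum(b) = [[-0.53+0.64j, 0.08-0.28j, (0.34+0.2j)],[1.29+0.36j, -0.46+0.07j, 0.06-0.64j],[-1.02-1.71j, (0.57+0.41j), (-0.73+0.62j)]] + [[(-0.53-0.64j), 0.08+0.28j, 0.34-0.20j], [(1.29-0.36j), -0.46-0.07j, (0.06+0.64j)], [-1.02+1.71j, 0.57-0.41j, -0.73-0.62j]] + [[0.55-0.00j, (0.46-0j), 0.30-0.00j], [(1.58-0j), (1.34-0j), (0.87-0j)], [(0.48-0j), 0.40-0.00j, (0.26-0j)]]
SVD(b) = [[-0.05, 0.11, 0.99], [0.91, 0.42, 0.0], [-0.41, 0.90, -0.12]] @ diag([4.662545189722078, 1.7395057987215787, 1.2467525536422606]) @ [[0.95, -0.06, 0.29], [0.16, 0.94, -0.32], [-0.25, 0.35, 0.9]]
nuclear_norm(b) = 7.65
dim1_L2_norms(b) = [1.27, 4.3, 2.49]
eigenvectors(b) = [[(0.11+0.31j),0.11-0.31j,(0.31+0j)],[(0.38-0.36j),0.38+0.36j,0.91+0.00j],[-0.78+0.00j,-0.78-0.00j,(0.27+0j)]]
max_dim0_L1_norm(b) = 6.23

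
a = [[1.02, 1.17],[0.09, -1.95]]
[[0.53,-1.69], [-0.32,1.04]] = a @ [[0.31,-0.99],[0.18,-0.58]]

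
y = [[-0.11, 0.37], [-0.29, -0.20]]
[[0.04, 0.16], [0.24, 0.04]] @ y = [[-0.05, -0.02], [-0.04, 0.08]]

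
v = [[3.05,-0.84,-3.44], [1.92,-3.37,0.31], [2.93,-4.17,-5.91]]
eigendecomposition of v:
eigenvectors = [[(-0.93+0j), 0.37+0.07j, (0.37-0.07j)], [-0.33+0.00j, (-0.09-0.4j), -0.09+0.40j], [-0.17+0.00j, 0.83+0.00j, (0.83-0j)]]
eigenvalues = [(2.14+0j), (-4.18+2.23j), (-4.18-2.23j)]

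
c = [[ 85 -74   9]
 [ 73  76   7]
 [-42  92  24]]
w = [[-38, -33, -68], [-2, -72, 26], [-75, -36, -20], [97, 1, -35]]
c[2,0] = -42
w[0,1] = -33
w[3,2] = -35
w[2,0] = -75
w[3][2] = -35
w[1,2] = 26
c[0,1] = -74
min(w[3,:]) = -35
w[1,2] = 26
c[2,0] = -42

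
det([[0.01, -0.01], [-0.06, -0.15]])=-0.002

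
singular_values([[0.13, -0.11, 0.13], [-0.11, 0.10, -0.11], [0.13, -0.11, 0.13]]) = [0.35, 0.01, 0.0]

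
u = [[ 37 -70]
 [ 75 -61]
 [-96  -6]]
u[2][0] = -96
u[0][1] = -70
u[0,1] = -70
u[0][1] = -70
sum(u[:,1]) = -137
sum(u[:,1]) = -137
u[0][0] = 37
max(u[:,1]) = -6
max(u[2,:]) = -6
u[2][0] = -96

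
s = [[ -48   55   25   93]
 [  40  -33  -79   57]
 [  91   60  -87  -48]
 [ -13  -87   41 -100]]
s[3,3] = -100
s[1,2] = -79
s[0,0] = -48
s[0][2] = 25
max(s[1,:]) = 57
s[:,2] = [25, -79, -87, 41]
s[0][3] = 93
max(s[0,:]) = 93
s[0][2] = 25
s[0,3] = 93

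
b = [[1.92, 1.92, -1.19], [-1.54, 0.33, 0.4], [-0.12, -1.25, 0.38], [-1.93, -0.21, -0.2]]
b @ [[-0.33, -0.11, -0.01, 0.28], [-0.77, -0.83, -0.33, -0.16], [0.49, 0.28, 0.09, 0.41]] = [[-2.7, -2.14, -0.76, -0.26], [0.45, 0.01, -0.06, -0.32], [1.19, 1.16, 0.45, 0.32], [0.7, 0.33, 0.07, -0.59]]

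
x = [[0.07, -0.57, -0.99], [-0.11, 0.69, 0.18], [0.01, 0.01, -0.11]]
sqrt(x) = [[0.38, -0.4, -2.94], [-0.09, 0.81, -0.11], [0.04, 0.03, -0.02]]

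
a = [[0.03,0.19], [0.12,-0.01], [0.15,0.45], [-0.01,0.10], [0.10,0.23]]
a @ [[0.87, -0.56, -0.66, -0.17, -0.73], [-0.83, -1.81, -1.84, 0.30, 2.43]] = [[-0.13, -0.36, -0.37, 0.05, 0.44],[0.11, -0.05, -0.06, -0.02, -0.11],[-0.24, -0.9, -0.93, 0.11, 0.98],[-0.09, -0.18, -0.18, 0.03, 0.25],[-0.10, -0.47, -0.49, 0.05, 0.49]]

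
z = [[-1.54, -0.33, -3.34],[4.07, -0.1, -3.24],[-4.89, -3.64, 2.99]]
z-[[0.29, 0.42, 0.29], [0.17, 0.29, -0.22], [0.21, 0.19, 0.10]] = [[-1.83,-0.75,-3.63], [3.9,-0.39,-3.02], [-5.1,-3.83,2.89]]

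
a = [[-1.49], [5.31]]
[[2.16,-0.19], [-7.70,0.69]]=a@[[-1.45, 0.13]]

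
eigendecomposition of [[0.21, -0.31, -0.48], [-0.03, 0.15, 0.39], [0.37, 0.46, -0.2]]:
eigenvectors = [[-0.34+0.00j, (0.84+0j), 0.84-0.00j], [(0.55+0j), -0.35-0.24j, (-0.35+0.24j)], [(-0.76+0j), (0.13-0.32j), 0.13+0.32j]]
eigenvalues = [(-0.37+0j), (0.27+0.27j), (0.27-0.27j)]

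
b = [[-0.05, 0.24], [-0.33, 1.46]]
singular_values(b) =[1.52, 0.0]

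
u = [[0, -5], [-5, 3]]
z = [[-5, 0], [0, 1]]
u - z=[[5, -5], [-5, 2]]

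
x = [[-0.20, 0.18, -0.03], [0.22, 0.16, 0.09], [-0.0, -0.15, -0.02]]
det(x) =-0.000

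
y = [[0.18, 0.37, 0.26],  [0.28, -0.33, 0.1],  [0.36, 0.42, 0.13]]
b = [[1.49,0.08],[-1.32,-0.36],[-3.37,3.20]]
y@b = [[-1.1, 0.71], [0.52, 0.46], [-0.46, 0.29]]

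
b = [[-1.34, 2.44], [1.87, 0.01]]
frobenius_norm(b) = 3.35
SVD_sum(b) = [[-1.82, 2.01], [0.84, -0.92]] + [[0.48, 0.43], [1.03, 0.93]]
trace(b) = -1.33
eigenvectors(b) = [[-0.84, -0.64], [0.54, -0.77]]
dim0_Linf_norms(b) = [1.87, 2.44]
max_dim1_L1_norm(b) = 3.78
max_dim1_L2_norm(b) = 2.78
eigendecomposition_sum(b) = [[-1.89, 1.58], [1.21, -1.01]] + [[0.55,0.86], [0.66,1.02]]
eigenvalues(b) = [-2.91, 1.58]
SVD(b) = [[-0.91, 0.42], [0.42, 0.91]] @ diag([2.981738910552276, 1.534742020438134]) @ [[0.67, -0.74], [0.74, 0.67]]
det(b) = -4.58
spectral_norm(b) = 2.98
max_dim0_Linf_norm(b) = 2.44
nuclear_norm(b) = 4.52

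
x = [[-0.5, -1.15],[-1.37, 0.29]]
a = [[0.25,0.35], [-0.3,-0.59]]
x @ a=[[0.22,0.50], [-0.43,-0.65]]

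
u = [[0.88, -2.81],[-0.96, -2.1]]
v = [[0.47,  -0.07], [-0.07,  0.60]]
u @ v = [[0.61,  -1.75],  [-0.3,  -1.19]]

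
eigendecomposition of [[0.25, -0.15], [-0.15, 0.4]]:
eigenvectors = [[-0.85, 0.53], [-0.53, -0.85]]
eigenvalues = [0.16, 0.49]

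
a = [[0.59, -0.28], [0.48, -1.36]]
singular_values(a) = [1.52, 0.44]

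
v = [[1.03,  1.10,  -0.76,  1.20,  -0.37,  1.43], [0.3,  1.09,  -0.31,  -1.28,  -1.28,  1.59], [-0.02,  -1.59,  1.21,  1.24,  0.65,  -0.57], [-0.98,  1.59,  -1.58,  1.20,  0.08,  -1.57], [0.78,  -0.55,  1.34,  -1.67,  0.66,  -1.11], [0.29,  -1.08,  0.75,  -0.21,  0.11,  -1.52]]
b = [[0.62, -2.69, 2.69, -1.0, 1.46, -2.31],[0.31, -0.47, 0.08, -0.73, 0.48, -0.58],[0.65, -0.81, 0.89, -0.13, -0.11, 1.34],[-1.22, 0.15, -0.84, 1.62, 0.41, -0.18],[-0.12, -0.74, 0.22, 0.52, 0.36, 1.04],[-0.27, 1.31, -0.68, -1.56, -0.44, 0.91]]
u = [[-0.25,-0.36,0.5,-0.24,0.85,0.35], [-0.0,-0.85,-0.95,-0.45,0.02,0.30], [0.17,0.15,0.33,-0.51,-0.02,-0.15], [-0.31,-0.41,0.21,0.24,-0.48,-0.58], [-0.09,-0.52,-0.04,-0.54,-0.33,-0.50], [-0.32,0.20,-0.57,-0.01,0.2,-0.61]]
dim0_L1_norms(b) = [3.19, 6.17, 5.4, 5.56, 3.26, 6.36]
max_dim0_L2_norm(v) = 3.3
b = u @ v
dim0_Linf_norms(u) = [0.32, 0.85, 0.95, 0.54, 0.85, 0.61]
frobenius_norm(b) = 6.43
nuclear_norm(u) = 5.49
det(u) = -0.00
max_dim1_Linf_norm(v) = 1.67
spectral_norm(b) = 5.21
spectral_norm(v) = 4.48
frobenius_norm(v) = 6.42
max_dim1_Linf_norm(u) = 0.95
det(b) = 0.11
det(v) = -13.85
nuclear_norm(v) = 12.91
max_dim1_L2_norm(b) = 4.83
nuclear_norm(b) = 11.78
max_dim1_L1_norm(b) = 10.77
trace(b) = 3.93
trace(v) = 3.67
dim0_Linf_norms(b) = [1.22, 2.69, 2.69, 1.62, 1.46, 2.31]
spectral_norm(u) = 1.51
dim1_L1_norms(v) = [5.89, 5.85, 5.28, 7.0, 6.11, 3.96]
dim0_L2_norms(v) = [1.67, 2.99, 2.64, 2.98, 1.63, 3.3]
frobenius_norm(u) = 2.54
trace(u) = -1.47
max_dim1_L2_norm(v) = 3.15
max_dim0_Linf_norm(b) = 2.69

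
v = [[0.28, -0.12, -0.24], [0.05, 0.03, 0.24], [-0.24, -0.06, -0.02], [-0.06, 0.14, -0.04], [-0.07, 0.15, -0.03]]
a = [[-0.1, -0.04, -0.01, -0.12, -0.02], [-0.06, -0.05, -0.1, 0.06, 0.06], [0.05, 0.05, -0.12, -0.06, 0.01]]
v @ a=[[-0.03, -0.02, 0.04, -0.03, -0.02], [0.01, 0.01, -0.03, -0.02, 0.0], [0.03, 0.01, 0.01, 0.03, 0.00], [-0.00, -0.01, -0.01, 0.02, 0.01], [-0.0, -0.01, -0.01, 0.02, 0.01]]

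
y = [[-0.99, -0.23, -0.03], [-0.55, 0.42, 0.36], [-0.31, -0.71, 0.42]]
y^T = [[-0.99, -0.55, -0.31], [-0.23, 0.42, -0.71], [-0.03, 0.36, 0.42]]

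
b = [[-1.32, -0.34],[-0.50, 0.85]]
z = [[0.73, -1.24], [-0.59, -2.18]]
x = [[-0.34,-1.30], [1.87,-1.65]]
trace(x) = -1.99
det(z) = -2.32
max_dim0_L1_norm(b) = 1.82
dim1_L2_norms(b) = [1.36, 0.99]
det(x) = 2.99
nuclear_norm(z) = 3.44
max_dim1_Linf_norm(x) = 1.87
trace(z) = -1.45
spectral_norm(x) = 2.59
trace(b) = -0.47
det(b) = -1.29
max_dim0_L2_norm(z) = 2.51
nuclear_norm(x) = 3.74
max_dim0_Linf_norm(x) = 1.87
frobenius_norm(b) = 1.68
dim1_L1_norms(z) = [1.97, 2.77]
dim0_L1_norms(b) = [1.82, 1.19]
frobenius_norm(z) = 2.68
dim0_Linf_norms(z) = [0.73, 2.18]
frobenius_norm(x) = 2.83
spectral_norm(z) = 2.51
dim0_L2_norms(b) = [1.41, 0.92]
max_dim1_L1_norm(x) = 3.52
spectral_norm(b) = 1.41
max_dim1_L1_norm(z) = 2.77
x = z @ b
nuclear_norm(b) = 2.33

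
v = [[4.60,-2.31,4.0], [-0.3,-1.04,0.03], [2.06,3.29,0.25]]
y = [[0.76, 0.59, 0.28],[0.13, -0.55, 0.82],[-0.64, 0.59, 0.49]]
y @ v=[[3.90, -1.45, 3.13], [2.45, 2.97, 0.71], [-2.11, 2.48, -2.42]]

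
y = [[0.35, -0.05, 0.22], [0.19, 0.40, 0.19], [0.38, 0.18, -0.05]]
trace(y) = 0.70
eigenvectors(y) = [[-0.25, -0.25, -0.36], [-0.87, 0.95, -0.17], [-0.42, 0.18, 0.92]]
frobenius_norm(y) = 0.76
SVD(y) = [[-0.49, 0.73, -0.48], [-0.64, -0.67, -0.36], [-0.59, 0.13, 0.8]] @ diag([0.6500352457948704, 0.3337860952608112, 0.2257011781868742]) @ [[-0.80, -0.52, -0.31],  [0.52, -0.85, 0.08],  [0.30, 0.1, -0.95]]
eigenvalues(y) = [0.55, 0.39, -0.23]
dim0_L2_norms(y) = [0.55, 0.44, 0.29]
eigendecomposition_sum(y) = [[0.23, 0.04, 0.1], [0.81, 0.15, 0.34], [0.39, 0.07, 0.17]] + [[0.16, -0.07, 0.05], [-0.60, 0.26, -0.19], [-0.11, 0.05, -0.03]] + [[-0.04, -0.02, 0.07], [-0.02, -0.01, 0.03], [0.1, 0.06, -0.18]]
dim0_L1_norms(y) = [0.92, 0.63, 0.46]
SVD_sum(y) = [[0.26, 0.17, 0.10], [0.33, 0.22, 0.13], [0.3, 0.20, 0.12]] + [[0.13, -0.21, 0.02], [-0.12, 0.19, -0.02], [0.02, -0.04, 0.0]] + [[-0.03, -0.01, 0.1], [-0.02, -0.01, 0.08], [0.05, 0.02, -0.17]]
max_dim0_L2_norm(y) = 0.55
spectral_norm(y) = 0.65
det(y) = -0.05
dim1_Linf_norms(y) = [0.35, 0.4, 0.38]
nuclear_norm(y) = 1.21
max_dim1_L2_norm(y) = 0.48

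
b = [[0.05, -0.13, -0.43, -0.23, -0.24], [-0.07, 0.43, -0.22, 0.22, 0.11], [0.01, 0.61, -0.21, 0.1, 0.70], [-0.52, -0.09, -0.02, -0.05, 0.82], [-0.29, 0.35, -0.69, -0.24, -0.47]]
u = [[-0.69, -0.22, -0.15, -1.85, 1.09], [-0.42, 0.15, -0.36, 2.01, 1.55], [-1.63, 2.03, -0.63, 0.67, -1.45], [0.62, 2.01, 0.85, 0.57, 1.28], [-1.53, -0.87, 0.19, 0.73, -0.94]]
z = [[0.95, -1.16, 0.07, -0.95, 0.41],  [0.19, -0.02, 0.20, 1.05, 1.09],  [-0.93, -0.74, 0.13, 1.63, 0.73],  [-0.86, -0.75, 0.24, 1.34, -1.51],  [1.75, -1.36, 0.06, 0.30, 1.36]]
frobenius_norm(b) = 1.86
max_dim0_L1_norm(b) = 2.34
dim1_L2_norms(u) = [2.27, 2.6, 3.12, 2.67, 2.13]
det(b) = 0.04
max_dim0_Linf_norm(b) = 0.82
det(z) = 2.04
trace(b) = -0.25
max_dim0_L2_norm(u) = 3.0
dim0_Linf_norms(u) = [1.63, 2.03, 0.85, 2.01, 1.55]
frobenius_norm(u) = 5.77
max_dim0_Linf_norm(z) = 1.75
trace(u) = -1.54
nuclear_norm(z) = 8.81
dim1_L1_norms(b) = [1.08, 1.05, 1.63, 1.5, 2.04]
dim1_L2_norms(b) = [0.56, 0.55, 0.96, 0.98, 0.98]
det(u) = 48.97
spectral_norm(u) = 3.46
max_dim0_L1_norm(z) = 5.27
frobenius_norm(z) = 4.75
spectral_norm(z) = 3.30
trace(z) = 3.76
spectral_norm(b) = 1.29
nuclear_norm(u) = 12.04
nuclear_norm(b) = 3.52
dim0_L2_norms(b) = [0.6, 0.84, 0.87, 0.41, 1.21]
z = b @ u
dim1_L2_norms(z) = [1.82, 1.54, 2.15, 2.33, 2.62]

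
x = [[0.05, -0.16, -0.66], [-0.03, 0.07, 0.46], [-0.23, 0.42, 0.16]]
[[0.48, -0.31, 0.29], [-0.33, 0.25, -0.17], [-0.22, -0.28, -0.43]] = x@[[0.33, 0.30, 0.27], [-0.09, -0.76, -0.79], [-0.68, 0.67, -0.23]]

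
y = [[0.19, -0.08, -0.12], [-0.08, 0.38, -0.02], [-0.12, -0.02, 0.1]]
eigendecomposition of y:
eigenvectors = [[0.59, 0.71, 0.38], [0.17, 0.35, -0.92], [0.79, -0.61, -0.09]]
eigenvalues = [0.01, 0.25, 0.41]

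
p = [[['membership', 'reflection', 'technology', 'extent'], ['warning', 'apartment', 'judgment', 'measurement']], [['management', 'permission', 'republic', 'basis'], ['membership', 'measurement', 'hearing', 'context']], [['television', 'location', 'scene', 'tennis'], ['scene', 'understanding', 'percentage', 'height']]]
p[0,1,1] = 'apartment'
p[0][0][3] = 'extent'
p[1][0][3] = 'basis'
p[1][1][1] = 'measurement'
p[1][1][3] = 'context'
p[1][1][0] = 'membership'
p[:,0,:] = [['membership', 'reflection', 'technology', 'extent'], ['management', 'permission', 'republic', 'basis'], ['television', 'location', 'scene', 'tennis']]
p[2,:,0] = ['television', 'scene']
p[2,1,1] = 'understanding'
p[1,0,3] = 'basis'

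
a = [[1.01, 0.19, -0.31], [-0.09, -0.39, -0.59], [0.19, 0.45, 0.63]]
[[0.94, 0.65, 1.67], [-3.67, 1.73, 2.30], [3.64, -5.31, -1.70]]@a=[[1.21, 0.68, 0.38], [-3.43, -0.34, 1.57], [3.83, 2.0, 0.93]]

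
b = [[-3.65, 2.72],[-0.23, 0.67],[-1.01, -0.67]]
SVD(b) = [[-0.99, -0.04], [-0.13, -0.34], [-0.09, 0.94]] @ diag([4.6079618574211745, 1.2076371642805612]) @ [[0.81, -0.59], [-0.59, -0.81]]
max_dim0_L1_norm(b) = 4.89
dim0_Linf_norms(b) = [3.65, 2.72]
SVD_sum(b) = [[-3.68, 2.68], [-0.47, 0.34], [-0.34, 0.25]] + [[0.03, 0.04], [0.24, 0.33], [-0.67, -0.92]]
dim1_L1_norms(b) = [6.37, 0.9, 1.68]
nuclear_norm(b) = 5.82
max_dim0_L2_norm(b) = 3.79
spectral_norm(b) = 4.61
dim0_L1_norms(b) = [4.89, 4.06]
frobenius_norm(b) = 4.76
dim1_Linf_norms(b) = [3.65, 0.67, 1.01]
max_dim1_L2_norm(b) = 4.55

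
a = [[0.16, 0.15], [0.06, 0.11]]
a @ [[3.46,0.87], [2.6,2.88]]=[[0.94, 0.57], [0.49, 0.37]]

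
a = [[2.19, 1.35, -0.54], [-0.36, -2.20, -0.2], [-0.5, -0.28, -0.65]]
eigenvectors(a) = [[-0.98,0.26,0.29], [0.07,-0.19,-0.95], [0.17,0.94,-0.08]]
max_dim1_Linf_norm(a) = 2.2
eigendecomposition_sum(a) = [[2.15, 0.69, -0.46], [-0.16, -0.05, 0.03], [-0.36, -0.12, 0.08]] + [[-0.03, 0.01, -0.19], [0.02, -0.01, 0.14], [-0.12, 0.03, -0.69]] + [[0.07, 0.65, 0.11], [-0.22, -2.14, -0.38], [-0.02, -0.19, -0.03]]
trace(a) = -0.66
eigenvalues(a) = [2.18, -0.73, -2.11]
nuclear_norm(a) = 5.36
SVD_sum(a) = [[1.57,1.90,-0.16], [-1.21,-1.47,0.12], [-0.31,-0.38,0.03]] + [[0.65, -0.56, -0.31], [0.83, -0.72, -0.4], [0.03, -0.02, -0.01]] + [[-0.02, 0.01, -0.07], [0.03, -0.01, 0.08], [-0.22, 0.12, -0.67]]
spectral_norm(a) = 3.16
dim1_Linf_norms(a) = [2.19, 2.2, 0.65]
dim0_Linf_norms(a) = [2.19, 2.2, 0.65]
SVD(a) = [[-0.78, -0.62, 0.11], [0.60, -0.79, -0.12], [0.16, -0.03, 0.99]] @ diag([3.15618661591345, 1.479556570511903, 0.7211784801169957]) @ [[-0.64,  -0.77,  0.06], [-0.71,  0.61,  0.34], [-0.30,  0.17,  -0.94]]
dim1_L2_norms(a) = [2.63, 2.24, 0.87]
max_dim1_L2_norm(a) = 2.63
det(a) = 3.37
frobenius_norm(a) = 3.56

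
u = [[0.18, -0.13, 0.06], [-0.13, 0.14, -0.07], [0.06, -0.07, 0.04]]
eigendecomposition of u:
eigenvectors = [[0.71, -0.69, 0.10], [-0.63, -0.57, 0.53], [0.31, 0.44, 0.84]]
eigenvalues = [0.32, 0.04, 0.0]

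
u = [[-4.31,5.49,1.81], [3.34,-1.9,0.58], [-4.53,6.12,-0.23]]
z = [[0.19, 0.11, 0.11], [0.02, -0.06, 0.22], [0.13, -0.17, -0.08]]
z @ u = [[-0.95, 1.51, 0.38], [-1.28, 1.57, -0.05], [-0.77, 0.55, 0.16]]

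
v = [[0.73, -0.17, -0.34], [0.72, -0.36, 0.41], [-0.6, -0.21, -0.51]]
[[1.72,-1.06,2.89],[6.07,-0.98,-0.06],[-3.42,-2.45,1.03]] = v @ [[3.42,0.66,1.94], [-4.74,5.87,-0.57], [4.64,1.61,-4.06]]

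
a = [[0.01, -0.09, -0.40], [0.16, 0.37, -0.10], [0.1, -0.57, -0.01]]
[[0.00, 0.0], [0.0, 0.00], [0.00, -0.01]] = a @ [[0.00, -0.01], [-0.00, 0.01], [0.00, -0.01]]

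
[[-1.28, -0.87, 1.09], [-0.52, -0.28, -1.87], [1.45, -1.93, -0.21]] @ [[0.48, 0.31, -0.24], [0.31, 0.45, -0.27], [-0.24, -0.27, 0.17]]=[[-1.15,  -1.08,  0.73], [0.11,  0.22,  -0.12], [0.15,  -0.36,  0.14]]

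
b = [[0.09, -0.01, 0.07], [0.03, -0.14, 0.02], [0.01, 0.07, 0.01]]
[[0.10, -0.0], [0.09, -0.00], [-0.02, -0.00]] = b @ [[-0.80, 0.00], [-0.46, 0.0], [2.37, -0.01]]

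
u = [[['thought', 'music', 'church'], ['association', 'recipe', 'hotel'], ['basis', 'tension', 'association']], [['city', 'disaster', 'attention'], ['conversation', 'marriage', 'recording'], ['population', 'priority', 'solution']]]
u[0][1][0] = 'association'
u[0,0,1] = 'music'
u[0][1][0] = 'association'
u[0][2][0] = 'basis'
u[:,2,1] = ['tension', 'priority']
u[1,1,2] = 'recording'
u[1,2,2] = 'solution'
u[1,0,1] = 'disaster'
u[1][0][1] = 'disaster'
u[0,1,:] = ['association', 'recipe', 'hotel']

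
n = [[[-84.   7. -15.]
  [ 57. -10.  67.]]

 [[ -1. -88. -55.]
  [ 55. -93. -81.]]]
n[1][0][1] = -88.0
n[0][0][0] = -84.0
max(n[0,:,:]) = 67.0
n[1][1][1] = -93.0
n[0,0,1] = 7.0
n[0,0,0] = -84.0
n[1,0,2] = -55.0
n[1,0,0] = -1.0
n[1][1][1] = -93.0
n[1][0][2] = -55.0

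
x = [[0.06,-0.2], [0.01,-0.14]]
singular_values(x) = [0.25, 0.03]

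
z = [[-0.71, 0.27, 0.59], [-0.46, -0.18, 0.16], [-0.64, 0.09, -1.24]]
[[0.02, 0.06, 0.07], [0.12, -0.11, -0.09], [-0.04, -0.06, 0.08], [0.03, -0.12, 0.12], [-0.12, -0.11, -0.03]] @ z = [[-0.09, 0.0, -0.07], [0.02, 0.04, 0.16], [0.00, 0.01, -0.13], [-0.04, 0.04, -0.15], [0.16, -0.02, -0.05]]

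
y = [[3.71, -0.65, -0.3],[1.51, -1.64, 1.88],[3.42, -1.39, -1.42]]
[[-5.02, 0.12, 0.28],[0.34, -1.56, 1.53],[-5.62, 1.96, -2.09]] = y @ [[-1.31, -0.17, 0.36], [-0.23, -0.59, 0.98], [1.03, -1.21, 1.38]]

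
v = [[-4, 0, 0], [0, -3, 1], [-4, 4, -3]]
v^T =[[-4, 0, -4], [0, -3, 4], [0, 1, -3]]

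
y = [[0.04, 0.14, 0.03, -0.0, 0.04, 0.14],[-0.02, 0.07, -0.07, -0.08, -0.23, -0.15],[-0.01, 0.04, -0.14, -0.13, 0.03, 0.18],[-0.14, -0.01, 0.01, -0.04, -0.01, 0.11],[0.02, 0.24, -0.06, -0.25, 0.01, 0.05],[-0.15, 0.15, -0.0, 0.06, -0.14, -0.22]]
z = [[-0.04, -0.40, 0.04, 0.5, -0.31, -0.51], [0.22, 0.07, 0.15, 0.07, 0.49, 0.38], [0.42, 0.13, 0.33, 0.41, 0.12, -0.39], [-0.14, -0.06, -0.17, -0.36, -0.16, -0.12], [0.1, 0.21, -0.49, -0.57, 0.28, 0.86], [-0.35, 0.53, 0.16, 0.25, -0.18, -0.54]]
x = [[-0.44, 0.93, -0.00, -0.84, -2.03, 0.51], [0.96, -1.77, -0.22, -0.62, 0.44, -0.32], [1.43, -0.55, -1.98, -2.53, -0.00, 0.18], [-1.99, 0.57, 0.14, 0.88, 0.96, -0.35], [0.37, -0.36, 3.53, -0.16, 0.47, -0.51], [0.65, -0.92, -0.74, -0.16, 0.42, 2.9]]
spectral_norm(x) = 4.87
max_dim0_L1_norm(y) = 0.85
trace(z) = -0.26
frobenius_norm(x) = 7.31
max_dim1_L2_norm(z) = 1.2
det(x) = -135.30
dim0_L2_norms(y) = [0.21, 0.33, 0.17, 0.3, 0.27, 0.37]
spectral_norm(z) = 1.67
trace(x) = 0.06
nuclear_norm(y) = 1.46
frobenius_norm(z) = 2.08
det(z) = -0.01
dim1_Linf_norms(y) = [0.14, 0.23, 0.18, 0.14, 0.25, 0.22]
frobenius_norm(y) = 0.70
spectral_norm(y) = 0.46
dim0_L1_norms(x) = [5.84, 5.1, 6.61, 5.19, 4.32, 4.77]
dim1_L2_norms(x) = [2.48, 2.19, 3.56, 2.47, 3.64, 3.23]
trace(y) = -0.28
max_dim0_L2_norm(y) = 0.37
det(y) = 0.00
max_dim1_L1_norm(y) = 0.72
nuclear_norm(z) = 3.99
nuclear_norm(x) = 15.97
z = x @ y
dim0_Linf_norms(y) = [0.15, 0.24, 0.14, 0.25, 0.23, 0.22]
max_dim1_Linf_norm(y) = 0.25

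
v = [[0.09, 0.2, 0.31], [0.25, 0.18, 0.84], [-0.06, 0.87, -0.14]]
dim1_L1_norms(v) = [0.6, 1.27, 1.07]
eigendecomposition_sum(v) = [[0.03,-0.07,0.08],  [0.12,-0.36,0.39],  [-0.16,0.45,-0.49]] + [[0.00, -0.0, -0.00], [0.0, -0.00, -0.00], [-0.00, 0.0, 0.00]] + [[0.06, 0.28, 0.23], [0.13, 0.54, 0.45], [0.10, 0.42, 0.35]]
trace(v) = 0.13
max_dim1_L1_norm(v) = 1.27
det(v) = -0.00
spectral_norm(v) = 0.98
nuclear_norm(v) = 1.85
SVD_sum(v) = [[0.09, 0.22, 0.30],[0.19, 0.47, 0.65],[0.08, 0.22, 0.3]] + [[0.0,-0.02,0.01], [0.06,-0.29,0.19], [-0.14,0.65,-0.44]] + [[0.00,0.0,-0.0],[-0.00,-0.00,0.00],[-0.00,-0.0,0.00]]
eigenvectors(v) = [[-0.13, -0.96, 0.37], [-0.62, -0.02, 0.74], [0.78, 0.29, 0.57]]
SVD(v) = [[-0.39, 0.02, 0.92], [-0.84, 0.41, -0.36], [-0.38, -0.91, -0.14]] @ diag([0.9791743422428701, 0.8752242247261344, 0.00040490218479522394]) @ [[-0.23,-0.57,-0.79], [0.18,-0.82,0.55], [0.96,0.02,-0.29]]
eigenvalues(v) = [-0.82, 0.0, 0.95]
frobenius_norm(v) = 1.31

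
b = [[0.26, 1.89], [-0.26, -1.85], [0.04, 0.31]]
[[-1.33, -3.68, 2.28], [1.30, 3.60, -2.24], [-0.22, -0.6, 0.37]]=b @ [[-0.46, -0.91, 0.13], [-0.64, -1.82, 1.19]]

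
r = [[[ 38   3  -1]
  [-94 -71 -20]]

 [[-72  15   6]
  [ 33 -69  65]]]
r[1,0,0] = -72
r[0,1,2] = -20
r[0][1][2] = -20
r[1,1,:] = [33, -69, 65]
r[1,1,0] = 33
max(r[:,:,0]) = 38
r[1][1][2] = 65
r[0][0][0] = 38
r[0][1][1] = -71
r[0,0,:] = [38, 3, -1]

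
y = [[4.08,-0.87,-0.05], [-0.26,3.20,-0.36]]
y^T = [[4.08,-0.26], [-0.87,3.2], [-0.05,-0.36]]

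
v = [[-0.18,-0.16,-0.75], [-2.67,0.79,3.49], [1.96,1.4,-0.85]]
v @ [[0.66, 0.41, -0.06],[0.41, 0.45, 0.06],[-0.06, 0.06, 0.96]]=[[-0.14, -0.19, -0.72], [-1.65, -0.53, 3.56], [1.92, 1.38, -0.85]]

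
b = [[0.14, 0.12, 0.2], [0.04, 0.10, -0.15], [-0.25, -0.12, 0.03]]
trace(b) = 0.27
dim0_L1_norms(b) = [0.43, 0.34, 0.38]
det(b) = 0.01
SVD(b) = [[-0.65, -0.59, -0.47], [-0.13, 0.70, -0.70], [0.74, -0.40, -0.54]] @ diag([0.3475188992301767, 0.2441840711271899, 0.07419402998623086]) @ [[-0.81,-0.52,-0.25], [0.18,0.19,-0.97], [0.55,-0.83,-0.06]]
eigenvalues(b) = [(0.19+0j), (0.04+0.18j), (0.04-0.18j)]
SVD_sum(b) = [[0.19, 0.12, 0.06], [0.04, 0.02, 0.01], [-0.21, -0.13, -0.07]] + [[-0.03, -0.03, 0.14], [0.03, 0.03, -0.17], [-0.02, -0.02, 0.09]] + [[-0.02,0.03,0.0], [-0.03,0.04,0.00], [-0.02,0.03,0.0]]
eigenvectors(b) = [[-0.07+0.00j, (-0.65+0j), (-0.65-0j)], [(0.85+0j), 0.49+0.01j, (0.49-0.01j)], [(-0.53+0j), (0.03-0.58j), 0.03+0.58j]]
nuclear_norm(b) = 0.67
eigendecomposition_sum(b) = [[(-0.01-0j), -0.02+0.00j, -0.00+0.00j], [(0.15+0j), (0.2-0j), -0j], [-0.10-0.00j, -0.13+0.00j, -0.00+0.00j]] + [[0.08+0.08j, (0.07-0.01j), 0.10-0.02j], [(-0.06-0.06j), (-0.05+0j), -0.08+0.02j], [(-0.08+0.06j), 0.06j, 0.02+0.09j]] + [[(0.08-0.08j), 0.07+0.01j, 0.10+0.02j], [(-0.06+0.06j), (-0.05-0j), -0.08-0.02j], [-0.08-0.06j, -0.06j, (0.02-0.09j)]]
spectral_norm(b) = 0.35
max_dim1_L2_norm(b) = 0.28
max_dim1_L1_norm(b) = 0.46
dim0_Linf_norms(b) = [0.25, 0.12, 0.2]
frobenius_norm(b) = 0.43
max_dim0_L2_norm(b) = 0.29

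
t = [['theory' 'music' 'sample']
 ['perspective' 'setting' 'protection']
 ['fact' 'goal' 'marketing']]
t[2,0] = 'fact'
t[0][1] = 'music'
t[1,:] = ['perspective', 'setting', 'protection']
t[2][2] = 'marketing'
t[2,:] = ['fact', 'goal', 'marketing']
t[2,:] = ['fact', 'goal', 'marketing']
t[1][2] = 'protection'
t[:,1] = ['music', 'setting', 'goal']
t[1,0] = 'perspective'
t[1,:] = ['perspective', 'setting', 'protection']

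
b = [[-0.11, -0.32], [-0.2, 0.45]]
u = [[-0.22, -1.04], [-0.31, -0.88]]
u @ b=[[0.23, -0.4], [0.21, -0.3]]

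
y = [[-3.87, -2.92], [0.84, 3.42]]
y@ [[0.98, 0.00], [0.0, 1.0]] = [[-3.79, -2.92], [0.82, 3.42]]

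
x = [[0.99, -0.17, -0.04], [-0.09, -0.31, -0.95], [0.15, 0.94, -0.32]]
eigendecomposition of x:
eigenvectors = [[(-0.99+0j), (0.03-0.07j), (0.03+0.07j)], [0.10+0.00j, (-0-0.7j), (-0+0.7j)], [(-0.04+0j), -0.71+0.00j, (-0.71-0j)]]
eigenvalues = [(1.01+0j), (-0.32+0.95j), (-0.32-0.95j)]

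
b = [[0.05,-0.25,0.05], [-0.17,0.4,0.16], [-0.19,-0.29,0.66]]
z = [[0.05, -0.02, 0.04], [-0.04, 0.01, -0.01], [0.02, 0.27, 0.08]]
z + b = [[0.1, -0.27, 0.09], [-0.21, 0.41, 0.15], [-0.17, -0.02, 0.74]]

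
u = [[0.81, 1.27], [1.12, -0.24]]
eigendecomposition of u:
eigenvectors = [[0.85, -0.57], [0.52, 0.82]]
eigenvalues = [1.59, -1.02]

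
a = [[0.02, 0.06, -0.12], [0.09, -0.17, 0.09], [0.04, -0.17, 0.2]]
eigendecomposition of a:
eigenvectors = [[-0.02, -0.77, -0.65], [-0.88, -0.55, 0.03], [-0.47, -0.33, 0.76]]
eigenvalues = [-0.12, 0.01, 0.16]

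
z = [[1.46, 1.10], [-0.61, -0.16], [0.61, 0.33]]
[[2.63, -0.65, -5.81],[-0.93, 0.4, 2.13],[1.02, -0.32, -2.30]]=z@[[1.37, -0.76, -3.22],[0.57, 0.42, -1.01]]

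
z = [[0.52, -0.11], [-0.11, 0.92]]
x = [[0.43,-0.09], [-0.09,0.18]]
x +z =[[0.95, -0.20], [-0.20, 1.1]]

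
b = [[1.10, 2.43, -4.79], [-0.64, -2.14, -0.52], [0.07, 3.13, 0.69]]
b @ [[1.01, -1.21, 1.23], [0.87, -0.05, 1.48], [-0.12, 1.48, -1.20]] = [[3.80, -8.54, 10.70], [-2.45, 0.11, -3.33], [2.71, 0.78, 3.89]]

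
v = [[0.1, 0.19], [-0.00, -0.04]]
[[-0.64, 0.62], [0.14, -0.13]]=v @ [[0.08, -0.08], [-3.42, 3.30]]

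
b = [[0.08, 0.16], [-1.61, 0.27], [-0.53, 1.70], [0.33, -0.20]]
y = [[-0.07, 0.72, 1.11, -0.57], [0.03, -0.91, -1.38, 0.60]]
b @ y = [[-0.0, -0.09, -0.13, 0.05], [0.12, -1.40, -2.16, 1.08], [0.09, -1.93, -2.93, 1.32], [-0.03, 0.42, 0.64, -0.31]]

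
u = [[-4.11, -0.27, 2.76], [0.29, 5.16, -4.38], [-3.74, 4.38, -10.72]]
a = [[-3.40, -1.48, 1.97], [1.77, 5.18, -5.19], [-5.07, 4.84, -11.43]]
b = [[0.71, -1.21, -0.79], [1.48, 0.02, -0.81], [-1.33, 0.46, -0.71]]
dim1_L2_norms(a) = [4.2, 7.54, 13.41]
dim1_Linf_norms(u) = [4.11, 5.16, 10.72]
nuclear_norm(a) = 21.98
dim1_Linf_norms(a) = [3.4, 5.19, 11.43]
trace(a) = -9.65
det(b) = -2.88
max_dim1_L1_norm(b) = 2.71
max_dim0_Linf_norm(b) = 1.48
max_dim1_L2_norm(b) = 1.69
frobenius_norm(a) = 15.95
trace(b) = 0.02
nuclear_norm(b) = 4.56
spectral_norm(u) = 13.60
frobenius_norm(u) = 14.78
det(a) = 115.63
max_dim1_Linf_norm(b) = 1.48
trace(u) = -9.67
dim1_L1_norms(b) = [2.71, 2.31, 2.5]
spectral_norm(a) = 14.76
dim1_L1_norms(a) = [6.85, 12.14, 21.34]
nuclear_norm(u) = 21.54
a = b + u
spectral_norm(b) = 2.31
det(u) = 200.00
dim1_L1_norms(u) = [7.14, 9.83, 18.84]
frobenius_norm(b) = 2.81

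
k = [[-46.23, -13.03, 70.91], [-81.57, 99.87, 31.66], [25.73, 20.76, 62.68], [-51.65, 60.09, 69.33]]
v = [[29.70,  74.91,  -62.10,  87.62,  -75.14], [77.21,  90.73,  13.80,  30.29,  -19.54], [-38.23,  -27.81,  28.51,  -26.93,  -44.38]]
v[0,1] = 74.91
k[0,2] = 70.91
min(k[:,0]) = -81.57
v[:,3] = [87.62, 30.29, -26.93]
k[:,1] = [-13.03, 99.87, 20.76, 60.09]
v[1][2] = 13.8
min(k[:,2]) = 31.66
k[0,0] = -46.23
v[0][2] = -62.1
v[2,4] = -44.38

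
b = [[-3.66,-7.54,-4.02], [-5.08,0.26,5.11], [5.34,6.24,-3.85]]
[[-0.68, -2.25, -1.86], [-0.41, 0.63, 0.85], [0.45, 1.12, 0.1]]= b@[[0.14, -0.01, 0.06], [-0.01, 0.25, 0.1], [0.06, 0.10, 0.22]]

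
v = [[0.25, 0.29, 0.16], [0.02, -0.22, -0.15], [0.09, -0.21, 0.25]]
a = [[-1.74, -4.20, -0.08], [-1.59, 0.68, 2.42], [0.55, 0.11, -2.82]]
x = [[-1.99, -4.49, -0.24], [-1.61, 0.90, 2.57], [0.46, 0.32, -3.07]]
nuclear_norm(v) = 0.96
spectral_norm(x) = 4.94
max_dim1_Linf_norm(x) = 4.49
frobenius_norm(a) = 6.15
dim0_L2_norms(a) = [2.42, 4.26, 3.72]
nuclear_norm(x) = 10.36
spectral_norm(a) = 4.56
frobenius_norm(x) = 6.63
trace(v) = 0.28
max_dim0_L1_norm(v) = 0.72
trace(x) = -4.16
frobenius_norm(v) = 0.60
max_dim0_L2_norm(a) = 4.26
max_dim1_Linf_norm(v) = 0.29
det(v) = -0.02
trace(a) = -3.88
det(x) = 24.24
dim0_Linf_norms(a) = [1.74, 4.2, 2.82]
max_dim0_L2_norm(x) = 4.59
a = v + x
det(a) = 17.09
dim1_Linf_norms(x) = [4.49, 2.57, 3.07]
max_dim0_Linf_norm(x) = 4.49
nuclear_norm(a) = 9.51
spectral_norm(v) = 0.47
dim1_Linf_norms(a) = [4.2, 2.42, 2.82]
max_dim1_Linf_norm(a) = 4.2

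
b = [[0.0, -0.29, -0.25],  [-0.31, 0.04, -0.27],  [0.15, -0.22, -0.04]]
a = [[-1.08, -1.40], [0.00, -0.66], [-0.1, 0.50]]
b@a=[[0.02, 0.07],[0.36, 0.27],[-0.16, -0.08]]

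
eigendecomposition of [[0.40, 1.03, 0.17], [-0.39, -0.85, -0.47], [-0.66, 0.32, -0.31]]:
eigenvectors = [[(0.7+0j), (0.22-0.45j), 0.22+0.45j], [(0.06+0j), -0.00+0.56j, -0.00-0.56j], [-0.72+0.00j, (0.66+0j), (0.66-0j)]]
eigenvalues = [(0.31+0j), (-0.53+0.71j), (-0.53-0.71j)]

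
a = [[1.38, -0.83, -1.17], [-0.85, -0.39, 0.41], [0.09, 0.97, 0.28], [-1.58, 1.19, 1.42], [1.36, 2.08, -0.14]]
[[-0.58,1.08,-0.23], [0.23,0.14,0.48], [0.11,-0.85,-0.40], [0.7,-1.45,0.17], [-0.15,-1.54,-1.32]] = a @ [[0.01, -0.14, -0.52], [-0.04, -0.69, -0.31], [0.54, -0.60, -0.2]]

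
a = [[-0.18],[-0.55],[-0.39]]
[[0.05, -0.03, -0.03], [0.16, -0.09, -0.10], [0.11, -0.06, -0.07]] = a @ [[-0.29, 0.16, 0.19]]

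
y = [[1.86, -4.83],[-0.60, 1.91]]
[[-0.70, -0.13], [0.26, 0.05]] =y @ [[-0.09,  -0.02], [0.11,  0.02]]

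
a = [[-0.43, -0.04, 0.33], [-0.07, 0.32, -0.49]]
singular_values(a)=[0.68, 0.42]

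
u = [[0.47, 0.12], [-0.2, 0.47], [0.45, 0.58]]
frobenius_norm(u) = 1.02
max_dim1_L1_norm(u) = 1.03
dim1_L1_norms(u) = [0.59, 0.67, 1.03]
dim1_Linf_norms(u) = [0.47, 0.47, 0.58]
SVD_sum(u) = [[0.24,  0.30],[0.15,  0.19],[0.45,  0.58]] + [[0.23,  -0.18], [-0.35,  0.28], [-0.0,  0.0]]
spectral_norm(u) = 0.86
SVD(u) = [[-0.45, 0.55], [-0.28, -0.83], [-0.85, -0.01]] @ diag([0.8645340103871959, 0.5363589701718726]) @ [[-0.62, -0.79], [0.79, -0.62]]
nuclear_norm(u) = 1.40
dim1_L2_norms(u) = [0.49, 0.51, 0.73]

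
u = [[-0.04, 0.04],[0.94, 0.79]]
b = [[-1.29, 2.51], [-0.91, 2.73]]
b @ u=[[2.41,1.93], [2.6,2.12]]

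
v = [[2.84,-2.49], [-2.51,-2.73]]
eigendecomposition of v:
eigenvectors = [[0.93,0.36],[-0.36,0.93]]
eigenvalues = [3.8, -3.69]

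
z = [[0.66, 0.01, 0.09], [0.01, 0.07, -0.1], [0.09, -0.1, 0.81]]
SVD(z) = [[-0.4, -0.92, -0.04],  [0.11, -0.09, 0.99],  [-0.91, 0.39, 0.14]] @ diag([0.8616957451148615, 0.6223765188297717, 0.05592773605536695]) @ [[-0.40, 0.11, -0.91], [-0.92, -0.09, 0.39], [-0.04, 0.99, 0.14]]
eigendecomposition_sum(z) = [[0.14, -0.04, 0.31], [-0.04, 0.01, -0.09], [0.31, -0.09, 0.71]] + [[0.52, 0.05, -0.22],[0.05, 0.0, -0.02],[-0.22, -0.02, 0.1]] + [[0.0, -0.00, -0.0],[-0.00, 0.05, 0.01],[-0.00, 0.01, 0.0]]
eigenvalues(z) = [0.86, 0.62, 0.06]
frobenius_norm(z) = 1.06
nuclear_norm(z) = 1.54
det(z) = 0.03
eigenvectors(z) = [[0.40, 0.92, 0.04], [-0.11, 0.09, -0.99], [0.91, -0.39, -0.14]]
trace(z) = 1.54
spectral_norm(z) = 0.86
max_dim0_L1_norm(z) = 1.0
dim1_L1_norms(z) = [0.76, 0.18, 1.0]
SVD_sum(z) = [[0.14, -0.04, 0.31], [-0.04, 0.01, -0.09], [0.31, -0.09, 0.71]] + [[0.52, 0.05, -0.22],[0.05, 0.0, -0.02],[-0.22, -0.02, 0.1]] + [[0.0,-0.0,-0.0], [-0.00,0.05,0.01], [-0.0,0.01,0.00]]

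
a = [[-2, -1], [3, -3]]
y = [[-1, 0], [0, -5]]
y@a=[[2, 1], [-15, 15]]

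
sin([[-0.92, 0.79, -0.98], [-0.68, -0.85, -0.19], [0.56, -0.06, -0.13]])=[[-1.19,0.63,-1.03], [-0.56,-0.95,0.02], [0.57,0.08,-0.22]]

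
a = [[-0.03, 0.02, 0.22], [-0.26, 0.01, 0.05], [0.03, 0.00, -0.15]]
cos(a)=[[1.0,0.00,0.02], [-0.0,1.0,0.03], [0.0,-0.0,0.99]]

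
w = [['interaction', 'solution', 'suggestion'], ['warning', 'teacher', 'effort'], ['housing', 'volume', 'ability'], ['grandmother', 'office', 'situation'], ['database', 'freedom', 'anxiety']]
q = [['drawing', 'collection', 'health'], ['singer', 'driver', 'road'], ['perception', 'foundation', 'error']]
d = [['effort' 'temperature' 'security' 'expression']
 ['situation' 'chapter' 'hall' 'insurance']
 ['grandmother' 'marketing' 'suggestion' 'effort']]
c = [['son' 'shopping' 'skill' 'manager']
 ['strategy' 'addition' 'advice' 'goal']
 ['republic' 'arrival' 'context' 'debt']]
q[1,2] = 'road'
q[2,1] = 'foundation'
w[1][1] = 'teacher'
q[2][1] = 'foundation'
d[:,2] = ['security', 'hall', 'suggestion']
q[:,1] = ['collection', 'driver', 'foundation']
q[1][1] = 'driver'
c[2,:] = ['republic', 'arrival', 'context', 'debt']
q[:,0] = ['drawing', 'singer', 'perception']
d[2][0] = 'grandmother'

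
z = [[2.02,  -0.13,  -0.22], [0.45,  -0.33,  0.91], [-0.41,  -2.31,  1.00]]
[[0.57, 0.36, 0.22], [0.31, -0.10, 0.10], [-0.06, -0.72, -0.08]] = z @ [[0.31, 0.18, 0.12], [0.06, 0.23, 0.04], [0.21, -0.11, 0.06]]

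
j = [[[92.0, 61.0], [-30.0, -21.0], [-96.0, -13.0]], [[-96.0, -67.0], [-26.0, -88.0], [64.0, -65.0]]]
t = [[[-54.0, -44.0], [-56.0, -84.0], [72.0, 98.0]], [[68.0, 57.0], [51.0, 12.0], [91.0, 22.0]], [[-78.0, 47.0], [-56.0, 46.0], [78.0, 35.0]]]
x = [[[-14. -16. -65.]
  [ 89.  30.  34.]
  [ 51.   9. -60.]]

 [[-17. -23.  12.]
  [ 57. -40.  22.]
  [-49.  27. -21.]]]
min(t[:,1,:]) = -84.0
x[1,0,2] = 12.0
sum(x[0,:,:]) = 58.0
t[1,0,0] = 68.0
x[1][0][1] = -23.0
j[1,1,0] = -26.0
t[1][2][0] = 91.0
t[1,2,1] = 22.0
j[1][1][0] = -26.0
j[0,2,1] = -13.0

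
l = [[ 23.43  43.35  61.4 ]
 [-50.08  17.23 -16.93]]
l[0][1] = 43.35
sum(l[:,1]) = 60.58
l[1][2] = -16.93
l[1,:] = [-50.08, 17.23, -16.93]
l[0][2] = 61.4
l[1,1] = 17.23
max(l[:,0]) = 23.43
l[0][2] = 61.4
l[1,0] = -50.08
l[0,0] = 23.43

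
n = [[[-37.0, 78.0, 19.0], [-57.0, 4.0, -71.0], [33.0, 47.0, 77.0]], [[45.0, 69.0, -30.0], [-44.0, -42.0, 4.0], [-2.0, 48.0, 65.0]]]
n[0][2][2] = 77.0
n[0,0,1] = 78.0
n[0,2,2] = 77.0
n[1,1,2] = 4.0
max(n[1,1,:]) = 4.0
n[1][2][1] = 48.0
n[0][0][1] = 78.0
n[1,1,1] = -42.0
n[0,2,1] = 47.0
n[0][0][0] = -37.0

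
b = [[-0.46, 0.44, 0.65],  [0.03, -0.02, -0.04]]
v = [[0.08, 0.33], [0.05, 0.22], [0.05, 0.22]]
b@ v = [[0.02, 0.09],[-0.00, -0.0]]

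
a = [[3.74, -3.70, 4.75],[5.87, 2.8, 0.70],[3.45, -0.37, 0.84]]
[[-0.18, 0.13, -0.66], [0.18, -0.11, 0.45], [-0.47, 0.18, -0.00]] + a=[[3.56,-3.57,4.09], [6.05,2.69,1.15], [2.98,-0.19,0.84]]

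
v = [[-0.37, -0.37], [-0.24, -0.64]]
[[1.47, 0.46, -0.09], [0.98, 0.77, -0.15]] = v @ [[-3.89, -0.07, 0.02],[-0.07, -1.17, 0.22]]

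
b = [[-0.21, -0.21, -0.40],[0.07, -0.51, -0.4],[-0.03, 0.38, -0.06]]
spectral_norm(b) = 0.81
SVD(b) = [[-0.52,0.66,-0.53],[-0.79,-0.15,0.59],[0.32,0.73,0.60]] @ diag([0.8126614483944727, 0.37179543626596656, 0.15313237366800528]) @ [[0.06, 0.78, 0.62], [-0.46, 0.57, -0.68], [0.89, 0.25, -0.39]]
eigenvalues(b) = [(-0.28+0j), (-0.25+0.32j), (-0.25-0.32j)]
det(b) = -0.05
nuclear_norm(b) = 1.34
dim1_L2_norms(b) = [0.5, 0.65, 0.39]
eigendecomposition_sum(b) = [[(-0.27+0j), (0.29-0j), (0.02-0j)], [0.01-0.00j, -0.01+0.00j, -0.00+0.00j], [(-0.05+0j), (0.06-0j), 0.00-0.00j]] + [[0.03+0.03j, -0.25+0.07j, -0.21-0.14j], [0.03+0.03j, (-0.25+0.05j), (-0.2-0.16j)], [0.01-0.04j, (0.16+0.18j), (-0.03+0.24j)]] + [[0.03-0.03j, -0.25-0.07j, -0.21+0.14j], [(0.03-0.03j), (-0.25-0.05j), (-0.2+0.16j)], [0.01+0.04j, 0.16-0.18j, (-0.03-0.24j)]]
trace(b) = -0.78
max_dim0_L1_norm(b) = 1.1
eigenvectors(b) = [[(-0.98+0j), (-0.59+0j), (-0.59-0j)], [(0.03+0j), -0.59-0.04j, -0.59+0.04j], [(-0.19+0j), 0.25+0.49j, (0.25-0.49j)]]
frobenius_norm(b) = 0.91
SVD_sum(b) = [[-0.02, -0.33, -0.26], [-0.04, -0.50, -0.40], [0.01, 0.20, 0.16]] + [[-0.11, 0.14, -0.17], [0.03, -0.03, 0.04], [-0.13, 0.16, -0.18]] + [[-0.07, -0.02, 0.03], [0.08, 0.02, -0.04], [0.08, 0.02, -0.04]]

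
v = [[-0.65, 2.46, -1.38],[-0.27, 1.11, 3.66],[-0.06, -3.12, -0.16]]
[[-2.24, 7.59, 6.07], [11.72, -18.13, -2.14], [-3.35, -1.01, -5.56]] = v@[[0.58, 1.14, 0.05], [0.91, 0.56, 1.84], [2.97, -5.04, -1.14]]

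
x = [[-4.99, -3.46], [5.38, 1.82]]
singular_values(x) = [8.23, 1.16]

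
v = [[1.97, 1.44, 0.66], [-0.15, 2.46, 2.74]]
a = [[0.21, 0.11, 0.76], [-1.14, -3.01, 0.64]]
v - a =[[1.76,1.33,-0.10], [0.99,5.47,2.1]]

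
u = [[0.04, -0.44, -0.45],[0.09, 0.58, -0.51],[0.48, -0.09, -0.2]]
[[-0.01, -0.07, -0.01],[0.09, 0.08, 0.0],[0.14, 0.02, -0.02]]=u @ [[0.30,0.08,-0.04], [0.08,0.15,0.02], [-0.04,0.02,0.01]]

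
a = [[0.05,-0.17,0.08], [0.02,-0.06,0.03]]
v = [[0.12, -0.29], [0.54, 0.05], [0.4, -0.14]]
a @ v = [[-0.05, -0.03], [-0.02, -0.01]]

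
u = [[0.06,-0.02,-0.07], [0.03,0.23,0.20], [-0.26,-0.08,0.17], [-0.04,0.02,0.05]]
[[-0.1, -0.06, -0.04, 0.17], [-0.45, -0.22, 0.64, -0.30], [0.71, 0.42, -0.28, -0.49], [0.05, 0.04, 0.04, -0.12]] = u @ [[-1.94, -1.14, 0.8, 1.27], [-1.95, -1.02, 2.14, -0.48], [0.29, 0.24, 0.60, -1.14]]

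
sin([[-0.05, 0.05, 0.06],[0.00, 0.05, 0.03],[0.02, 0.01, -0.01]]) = [[-0.05, 0.05, 0.06], [0.0, 0.05, 0.03], [0.02, 0.01, -0.01]]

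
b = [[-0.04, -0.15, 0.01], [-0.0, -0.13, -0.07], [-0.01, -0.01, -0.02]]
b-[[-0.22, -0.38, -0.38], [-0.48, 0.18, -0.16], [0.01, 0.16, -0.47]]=[[0.18, 0.23, 0.39], [0.48, -0.31, 0.09], [-0.02, -0.17, 0.45]]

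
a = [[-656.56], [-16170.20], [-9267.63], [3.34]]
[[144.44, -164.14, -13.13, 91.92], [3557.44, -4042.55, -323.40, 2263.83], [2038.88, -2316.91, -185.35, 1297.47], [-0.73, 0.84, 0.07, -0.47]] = a@[[-0.22, 0.25, 0.02, -0.14]]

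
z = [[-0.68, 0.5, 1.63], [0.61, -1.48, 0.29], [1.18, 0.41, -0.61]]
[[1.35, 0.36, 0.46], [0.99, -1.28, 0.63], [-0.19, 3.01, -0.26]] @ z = [[-0.16,0.33,2.02],[-0.71,2.65,0.86],[1.66,-4.66,0.72]]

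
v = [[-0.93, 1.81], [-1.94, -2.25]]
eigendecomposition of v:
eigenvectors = [[-0.24-0.65j, -0.24+0.65j],[0.72+0.00j, 0.72-0.00j]]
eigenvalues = [(-1.59+1.75j), (-1.59-1.75j)]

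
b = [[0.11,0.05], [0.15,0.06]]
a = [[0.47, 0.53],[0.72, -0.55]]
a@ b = [[0.13, 0.06], [-0.00, 0.00]]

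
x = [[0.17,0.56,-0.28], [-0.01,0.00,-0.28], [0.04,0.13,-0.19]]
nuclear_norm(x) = 0.96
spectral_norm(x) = 0.70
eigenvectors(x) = [[(-0.92+0j), (-0.92-0j), (-0.92+0j)], [(0.2-0.29j), (0.2+0.29j), 0.38+0.00j], [(-0.12-0.1j), (-0.12+0.1j), 0.08+0.00j]]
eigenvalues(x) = [(0.01+0.15j), (0.01-0.15j), (-0.04+0j)]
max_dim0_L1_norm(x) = 0.75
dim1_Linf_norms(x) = [0.56, 0.28, 0.19]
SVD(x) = [[-0.92,  0.32,  -0.21], [-0.22,  -0.89,  -0.40], [-0.31,  -0.32,  0.89]] @ diag([0.6954925035441805, 0.26508884316483183, 0.004252380907115582]) @ [[-0.24, -0.8, 0.54],[0.19, 0.51, 0.84],[0.95, -0.30, -0.03]]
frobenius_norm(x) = 0.74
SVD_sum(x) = [[0.16, 0.52, -0.35],  [0.04, 0.12, -0.08],  [0.05, 0.17, -0.12]] + [[0.02, 0.04, 0.07], [-0.04, -0.12, -0.20], [-0.02, -0.04, -0.07]] + [[-0.0,0.00,0.0], [-0.00,0.00,0.0], [0.00,-0.00,-0.00]]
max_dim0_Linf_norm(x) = 0.56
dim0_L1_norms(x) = [0.22, 0.69, 0.75]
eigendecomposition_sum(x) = [[(0.11-0.03j), 0.32-0.17j, (-0.25+0.47j)], [-0.01+0.04j, -0.02+0.14j, (-0.09-0.18j)], [(0.02+0.01j), 0.06+0.01j, -0.08+0.04j]] + [[(0.11+0.03j), 0.32+0.17j, -0.25-0.47j], [-0.01-0.04j, -0.02-0.14j, (-0.09+0.18j)], [0.02-0.01j, 0.06-0.01j, (-0.08-0.04j)]] + [[(-0.05+0j),-0.08+0.00j,0.23-0.00j],[(0.02-0j),0.03-0.00j,-0.09+0.00j],[0.00-0.00j,0.01-0.00j,-0.02+0.00j]]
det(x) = -0.00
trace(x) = -0.02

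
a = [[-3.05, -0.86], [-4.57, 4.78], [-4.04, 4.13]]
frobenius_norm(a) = 9.34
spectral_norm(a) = 8.92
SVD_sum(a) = [[-1.22, 1.12], [-4.85, 4.47], [-4.24, 3.91]] + [[-1.83, -1.98], [0.28, 0.31], [0.2, 0.22]]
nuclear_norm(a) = 11.67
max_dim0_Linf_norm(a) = 4.78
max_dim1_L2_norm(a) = 6.61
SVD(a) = [[-0.19, 0.98], [-0.74, -0.15], [-0.65, -0.11]] @ diag([8.922066052993697, 2.747842307341797]) @ [[0.74, -0.68], [-0.68, -0.74]]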